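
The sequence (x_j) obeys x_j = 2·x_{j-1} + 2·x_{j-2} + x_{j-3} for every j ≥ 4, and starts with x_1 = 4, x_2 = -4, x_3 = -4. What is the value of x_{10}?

-6444

Iterate the recurrence:
x_4 = -12; x_5 = -36; x_6 = -100; x_7 = -284; x_8 = -804; x_9 = -2276; x_{10} = -6444.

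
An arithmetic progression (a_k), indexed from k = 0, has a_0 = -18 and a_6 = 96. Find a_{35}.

Common difference d = (96 - (-18)) / (6 - 0) = 19.
a_k = -18 + (k - 0)·19.
a_{35} = -18 + 35·19 = 647.

647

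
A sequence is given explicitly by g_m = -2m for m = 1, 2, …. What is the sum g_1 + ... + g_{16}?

-272

Over m = 1..16: Σm = 136.
Total = (-2)·136 = -272.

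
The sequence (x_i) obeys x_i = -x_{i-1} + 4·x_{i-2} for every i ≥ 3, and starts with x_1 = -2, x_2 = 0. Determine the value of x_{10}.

3528

Compute successive terms:
x_3 = -8, x_4 = 8, x_5 = -40, x_6 = 72, x_7 = -232, x_8 = 520, x_9 = -1448, x_{10} = 3528.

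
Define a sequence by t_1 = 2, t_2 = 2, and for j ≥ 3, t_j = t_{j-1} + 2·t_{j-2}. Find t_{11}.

Iterate the recurrence:
t_3 = 6, t_4 = 10, t_5 = 22, t_6 = 42, t_7 = 86, t_8 = 170, t_9 = 342, t_{10} = 682, t_{11} = 1366.
(Characteristic roots are 2 and -1.)

1366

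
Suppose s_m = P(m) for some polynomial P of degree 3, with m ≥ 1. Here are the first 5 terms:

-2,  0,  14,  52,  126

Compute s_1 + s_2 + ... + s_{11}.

6028

1st diffs: 2, 14, 38, 74.
2nd diffs: 12, 24, 36.
3rd diffs: 12, 12 (constant).
Newton forward-difference form: s_m = -2 + 2·C(m-1,1) + 12·C(m-1,2) + 12·C(m-1,3).
Continuing: …, 248, 430, 684, 1022, …, s_{11} = 1998.
Summing m = 1..11 (11 terms) gives 6028.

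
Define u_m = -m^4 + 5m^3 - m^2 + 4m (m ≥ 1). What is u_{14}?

u_{14} = -1·14^4 + 5·14^3 - 1·14^2 + 4·14 = -24836.

-24836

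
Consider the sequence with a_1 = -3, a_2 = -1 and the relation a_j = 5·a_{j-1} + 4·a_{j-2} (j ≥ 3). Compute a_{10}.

-3087241

a_3 = -17;  a_4 = -89;  a_5 = -513;  a_6 = -2921;  a_7 = -16657;  a_8 = -94969;  a_9 = -541473;  a_{10} = -3087241.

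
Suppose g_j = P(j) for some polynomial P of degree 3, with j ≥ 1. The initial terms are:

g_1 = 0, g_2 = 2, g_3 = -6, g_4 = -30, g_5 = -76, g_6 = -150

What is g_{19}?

-6390

1st diffs: 2, -8, -24, -46, -74.
2nd diffs: -10, -16, -22, -28.
3rd diffs: -6, -6, -6 (constant).
Newton forward-difference form: g_j = 2·C(j-1,1) + (-10)·C(j-1,2) + (-6)·C(j-1,3).
At j = 19: j-1 = 18, so g_{19} = 36 - 1530 - 4896 = -6390.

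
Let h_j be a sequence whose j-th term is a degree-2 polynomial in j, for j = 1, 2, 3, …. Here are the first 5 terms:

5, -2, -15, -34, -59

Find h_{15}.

-639

1st diffs: -7, -13, -19, -25.
2nd diffs: -6, -6, -6 (constant).
Newton forward-difference form: h_j = 5 + (-7)·C(j-1,1) + (-6)·C(j-1,2).
At j = 15: j-1 = 14, so h_{15} = 5 - 98 - 546 = -639.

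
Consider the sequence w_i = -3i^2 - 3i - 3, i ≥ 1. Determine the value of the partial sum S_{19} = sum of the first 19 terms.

Over i = 1..19: Σi = 190, Σi² = 2470.
Total = (-3)·2470 + (-3)·190 + (-3)·19 = -8037.

-8037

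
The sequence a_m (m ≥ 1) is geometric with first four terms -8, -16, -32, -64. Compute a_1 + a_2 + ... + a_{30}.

Common ratio r = 2.
a_m = (-8)·2^(m-1).
S = (-8)·(2^30 - 1)/(2 - 1) = (-8)·(1073741824 - 1)/(1) = -8589934584.

-8589934584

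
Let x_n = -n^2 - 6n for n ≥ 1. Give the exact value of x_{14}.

x_{14} = -1·14^2 - 6·14 = -280.

-280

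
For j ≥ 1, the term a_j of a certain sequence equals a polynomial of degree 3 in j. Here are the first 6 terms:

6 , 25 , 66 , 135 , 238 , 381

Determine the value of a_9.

1st diffs: 19, 41, 69, 103, 143.
2nd diffs: 22, 28, 34, 40.
3rd diffs: 6, 6, 6 (constant).
So a_j = j^3 + 5j^2 - 3j + 3.
Evaluating at j = 9 gives a_9 = 1110.

1110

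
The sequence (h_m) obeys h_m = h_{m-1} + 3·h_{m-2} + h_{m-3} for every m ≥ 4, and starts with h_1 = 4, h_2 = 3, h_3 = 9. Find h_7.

Iterate the recurrence:
h_4 = 22;  h_5 = 52;  h_6 = 127;  h_7 = 305.

305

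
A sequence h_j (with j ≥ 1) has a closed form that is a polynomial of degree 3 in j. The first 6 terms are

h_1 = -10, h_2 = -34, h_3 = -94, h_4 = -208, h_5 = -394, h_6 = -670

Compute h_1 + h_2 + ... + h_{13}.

-25168

1st diffs: -24, -60, -114, -186, -276.
2nd diffs: -36, -54, -72, -90.
3rd diffs: -18, -18, -18 (constant).
Newton forward-difference form: h_j = -10 + (-24)·C(j-1,1) + (-36)·C(j-1,2) + (-18)·C(j-1,3).
Continuing: …, -1054, -1564, -2218, -3034, …, h_{13} = -6634.
Summing j = 1..13 (13 terms) gives -25168.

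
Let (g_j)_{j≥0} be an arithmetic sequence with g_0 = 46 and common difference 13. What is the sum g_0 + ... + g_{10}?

g_j = 46 + (j - 0)·13.
g_{10} = 176; S = 11·(46 + 176)/2 = 1221.

1221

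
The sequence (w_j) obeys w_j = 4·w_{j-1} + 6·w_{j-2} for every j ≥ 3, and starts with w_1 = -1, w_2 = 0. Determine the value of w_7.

-3480

Step forward from the initial values:
w_3 = -6; w_4 = -24; w_5 = -132; w_6 = -672; w_7 = -3480.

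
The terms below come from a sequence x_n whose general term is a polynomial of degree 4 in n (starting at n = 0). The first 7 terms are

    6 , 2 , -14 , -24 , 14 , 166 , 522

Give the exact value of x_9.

1st diffs: -4, -16, -10, 38, 152, 356.
2nd diffs: -12, 6, 48, 114, 204.
3rd diffs: 18, 42, 66, 90.
4th diffs: 24, 24, 24 (constant).
Newton forward-difference form: x_n = 6 + (-4)·C(n,1) + (-12)·C(n,2) + 18·C(n,3) + 24·C(n,4).
At n = 9: n = 9, so x_9 = 6 - 36 - 432 + 1512 + 3024 = 4074.

4074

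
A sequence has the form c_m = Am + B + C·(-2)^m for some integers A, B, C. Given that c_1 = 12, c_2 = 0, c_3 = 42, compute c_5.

126

Plug in m = 1, 2, 3: A + B - 2C = 12; 2A + B + 4C = 0; 3A + B - 8C = 42.
Subtracting the first from the second: A + 6C = -12.
Subtracting the second from the third: A - 12C = 42.
Solving: C = -3, A = 6, then B = 0.
So c_m = 6·m + 0 + (-3)·(-2)^m; at m=5 this is 126.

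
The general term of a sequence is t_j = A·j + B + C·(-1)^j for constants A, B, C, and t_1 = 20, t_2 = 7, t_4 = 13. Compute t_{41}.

140

Write the equations: A + B - C = 20; 2A + B + C = 7; 4A + B + C = 13.
Subtracting the first from the second: A + 2C = -13.
Subtracting the second from the third: 2A = 6.
Solving: C = -8, A = 3, then B = 9.
So t_j = 3·j + 9 + (-8)·(-1)^j; at j=41 this is 140.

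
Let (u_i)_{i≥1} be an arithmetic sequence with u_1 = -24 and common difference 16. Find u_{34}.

u_i = -24 + (i - 1)·16.
u_{34} = -24 + 33·16 = 504.

504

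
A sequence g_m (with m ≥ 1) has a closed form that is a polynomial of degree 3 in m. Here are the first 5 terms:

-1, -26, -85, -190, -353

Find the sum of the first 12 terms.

1st diffs: -25, -59, -105, -163.
2nd diffs: -34, -46, -58.
3rd diffs: -12, -12 (constant).
Newton forward-difference form: g_m = -1 + (-25)·C(m-1,1) + (-34)·C(m-1,2) + (-12)·C(m-1,3).
Continuing: …, -586, -901, -1310, -1825, …, g_{12} = -4126.
Summing m = 1..12 (12 terms) gives -15082.

-15082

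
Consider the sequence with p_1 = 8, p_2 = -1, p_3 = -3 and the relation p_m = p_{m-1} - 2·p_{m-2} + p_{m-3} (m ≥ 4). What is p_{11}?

Compute successive terms:
p_4 = 7;  p_5 = 12;  p_6 = -5;  p_7 = -22;  p_8 = 0;  p_9 = 39;  p_{10} = 17;  p_{11} = -61.

-61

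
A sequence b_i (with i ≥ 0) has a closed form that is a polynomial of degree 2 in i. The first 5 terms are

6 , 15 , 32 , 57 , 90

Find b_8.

302

1st diffs: 9, 17, 25, 33.
2nd diffs: 8, 8, 8 (constant).
So b_i = 4i^2 + 5i + 6.
Evaluating at i = 8 gives b_8 = 302.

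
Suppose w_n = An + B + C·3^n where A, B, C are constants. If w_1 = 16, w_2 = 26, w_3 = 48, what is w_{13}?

The three given values yield: A + B + 3C = 16; 2A + B + 9C = 26; 3A + B + 27C = 48.
Subtracting the first from the second: A + 6C = 10.
Subtracting the second from the third: A + 18C = 22.
Solving: C = 1, A = 4, then B = 9.
Therefore w_{13} = 52 + 9 + 1·1594323 = 1594384.

1594384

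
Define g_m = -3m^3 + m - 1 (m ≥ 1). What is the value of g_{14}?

-8219

g_{14} = -3·14^3 + 1·14 - 1 = -8219.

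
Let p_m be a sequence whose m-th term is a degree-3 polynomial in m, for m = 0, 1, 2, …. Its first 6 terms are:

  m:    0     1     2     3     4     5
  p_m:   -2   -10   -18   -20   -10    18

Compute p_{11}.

1st diffs: -8, -8, -2, 10, 28.
2nd diffs: 0, 6, 12, 18.
3rd diffs: 6, 6, 6 (constant).
Newton forward-difference form: p_m = -2 + (-8)·C(m,1) + 6·C(m,3).
At m = 11: m = 11, so p_{11} = -2 - 88 + 990 = 900.

900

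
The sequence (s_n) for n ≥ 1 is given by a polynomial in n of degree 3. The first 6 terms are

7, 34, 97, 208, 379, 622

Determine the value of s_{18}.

13522

1st diffs: 27, 63, 111, 171, 243.
2nd diffs: 36, 48, 60, 72.
3rd diffs: 12, 12, 12 (constant).
Newton forward-difference form: s_n = 7 + 27·C(n-1,1) + 36·C(n-1,2) + 12·C(n-1,3).
At n = 18: n-1 = 17, so s_{18} = 7 + 459 + 4896 + 8160 = 13522.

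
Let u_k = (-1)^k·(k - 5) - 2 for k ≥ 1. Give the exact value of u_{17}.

-14

(-1)^17 = -1; k - 5 at k=17 is 12; so u_{17} = -14.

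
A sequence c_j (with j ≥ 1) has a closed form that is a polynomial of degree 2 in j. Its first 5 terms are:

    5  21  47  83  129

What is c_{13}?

857

1st diffs: 16, 26, 36, 46.
2nd diffs: 10, 10, 10 (constant).
So c_j = 5j^2 + j - 1.
Evaluating at j = 13 gives c_{13} = 857.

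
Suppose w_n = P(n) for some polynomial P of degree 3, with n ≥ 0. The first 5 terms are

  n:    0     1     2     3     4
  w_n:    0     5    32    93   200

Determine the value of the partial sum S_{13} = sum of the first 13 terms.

1st diffs: 5, 27, 61, 107.
2nd diffs: 22, 34, 46.
3rd diffs: 12, 12 (constant).
Newton forward-difference form: w_n = 5·C(n,1) + 22·C(n,2) + 12·C(n,3).
Continuing: …, 365, 600, 917, 1328, …, w_{12} = 4152.
Summing n = 0..12 (13 terms) gives 15262.

15262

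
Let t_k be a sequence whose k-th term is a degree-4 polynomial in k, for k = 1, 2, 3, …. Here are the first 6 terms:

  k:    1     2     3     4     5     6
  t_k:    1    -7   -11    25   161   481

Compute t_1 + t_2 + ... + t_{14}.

84826

1st diffs: -8, -4, 36, 136, 320.
2nd diffs: 4, 40, 100, 184.
3rd diffs: 36, 60, 84.
4th diffs: 24, 24 (constant).
So t_k = k^4 - 4k^3 + k^2 + 2k + 1.
Continuing: …, 1093, 2129, 3745, 6121, …, t_{14} = 27665.
Summing k = 1..14 (14 terms) gives 84826.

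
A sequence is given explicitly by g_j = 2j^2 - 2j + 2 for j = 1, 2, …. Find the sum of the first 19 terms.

Over j = 1..19: Σj = 190, Σj² = 2470.
Total = (2)·2470 + (-2)·190 + (2)·19 = 4598.

4598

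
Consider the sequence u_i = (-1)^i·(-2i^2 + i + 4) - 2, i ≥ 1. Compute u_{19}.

(-1)^19 = -1; -2i^2 + i + 4 at i=19 is -699; so u_{19} = 697.

697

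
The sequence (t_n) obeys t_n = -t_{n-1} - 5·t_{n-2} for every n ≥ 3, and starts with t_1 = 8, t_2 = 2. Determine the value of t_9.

t_3 = -42;  t_4 = 32;  t_5 = 178;  t_6 = -338;  t_7 = -552;  t_8 = 2242;  t_9 = 518.

518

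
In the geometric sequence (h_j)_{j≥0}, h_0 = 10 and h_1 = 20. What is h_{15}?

Common ratio r = 2.
h_j = 10·2^(j-0).
h_{15} = 10·2^15 = 327680.

327680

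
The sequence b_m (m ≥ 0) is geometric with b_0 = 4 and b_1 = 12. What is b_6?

2916

Common ratio r = 3.
b_m = 4·3^(m-0).
b_6 = 4·3^6 = 2916.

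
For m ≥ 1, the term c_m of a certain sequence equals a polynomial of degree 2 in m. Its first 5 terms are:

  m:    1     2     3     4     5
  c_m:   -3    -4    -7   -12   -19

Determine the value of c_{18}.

1st diffs: -1, -3, -5, -7.
2nd diffs: -2, -2, -2 (constant).
So c_m = -m^2 + 2m - 4.
Evaluating at m = 18 gives c_{18} = -292.

-292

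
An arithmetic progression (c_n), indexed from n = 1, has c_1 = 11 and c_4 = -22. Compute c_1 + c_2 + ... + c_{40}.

Common difference d = (-22 - 11) / (4 - 1) = -11.
c_n = 11 + (n - 1)·(-11).
c_{40} = -418; S = 40·(11 + (-418))/2 = -8140.

-8140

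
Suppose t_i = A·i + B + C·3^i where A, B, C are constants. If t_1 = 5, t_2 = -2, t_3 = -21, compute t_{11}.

-177149

The three given values yield: A + B + 3C = 5; 2A + B + 9C = -2; 3A + B + 27C = -21.
Subtracting the first from the second: A + 6C = -7.
Subtracting the second from the third: A + 18C = -19.
Solving: C = -1, A = -1, then B = 9.
So t_i = -1·i + 9 + (-1)·3^i; at i=11 this is -177149.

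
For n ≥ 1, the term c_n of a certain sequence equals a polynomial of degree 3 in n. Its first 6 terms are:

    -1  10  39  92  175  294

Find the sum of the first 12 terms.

7644

1st diffs: 11, 29, 53, 83, 119.
2nd diffs: 18, 24, 30, 36.
3rd diffs: 6, 6, 6 (constant).
So c_n = n^3 + 3n^2 - 5n.
Continuing: …, 455, 664, 927, 1250, …, c_{12} = 2100.
Summing n = 1..12 (12 terms) gives 7644.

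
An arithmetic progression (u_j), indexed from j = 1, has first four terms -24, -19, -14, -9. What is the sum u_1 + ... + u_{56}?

6356

Common difference d = 5.
u_j = -24 + (j - 1)·5.
u_{56} = 251; S = 56·(-24 + 251)/2 = 6356.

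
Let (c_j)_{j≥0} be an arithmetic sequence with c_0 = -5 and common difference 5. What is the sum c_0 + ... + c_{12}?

c_j = -5 + (j - 0)·5.
c_{12} = 55; S = 13·(-5 + 55)/2 = 325.

325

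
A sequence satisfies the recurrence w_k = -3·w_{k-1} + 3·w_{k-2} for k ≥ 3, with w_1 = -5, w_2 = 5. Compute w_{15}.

w_3 = -30;  w_4 = 105;  w_5 = -405;  …;  w_{12} = 4546530;  w_{13} = -17237205;  w_{14} = 65351205;  w_{15} = -247765230.

-247765230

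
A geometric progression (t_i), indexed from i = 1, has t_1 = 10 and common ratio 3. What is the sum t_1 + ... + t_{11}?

885730

t_i = 10·3^(i-1).
S = 10·(3^11 - 1)/(3 - 1) = 10·(177147 - 1)/(2) = 885730.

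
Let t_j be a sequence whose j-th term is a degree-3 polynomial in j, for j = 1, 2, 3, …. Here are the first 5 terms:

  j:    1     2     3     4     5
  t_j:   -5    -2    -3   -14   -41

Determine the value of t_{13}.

1st diffs: 3, -1, -11, -27.
2nd diffs: -4, -10, -16.
3rd diffs: -6, -6 (constant).
So t_j = -j^3 + 4j^2 - 2j - 6.
Evaluating at j = 13 gives t_{13} = -1553.

-1553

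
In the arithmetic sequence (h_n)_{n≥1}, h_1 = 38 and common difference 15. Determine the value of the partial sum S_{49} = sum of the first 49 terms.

h_n = 38 + (n - 1)·15.
h_{49} = 758; S = 49·(38 + 758)/2 = 19502.

19502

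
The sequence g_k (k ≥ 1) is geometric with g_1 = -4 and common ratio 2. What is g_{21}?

g_k = (-4)·2^(k-1).
g_{21} = (-4)·2^20 = -4194304.

-4194304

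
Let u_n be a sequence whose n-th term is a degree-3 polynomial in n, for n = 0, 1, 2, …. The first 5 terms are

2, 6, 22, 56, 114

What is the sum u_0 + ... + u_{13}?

1st diffs: 4, 16, 34, 58.
2nd diffs: 12, 18, 24.
3rd diffs: 6, 6 (constant).
So u_n = n^3 + 3n^2 + 2.
Continuing: …, 202, 326, 492, 706, …, u_{13} = 2706.
Summing n = 0..13 (14 terms) gives 10766.

10766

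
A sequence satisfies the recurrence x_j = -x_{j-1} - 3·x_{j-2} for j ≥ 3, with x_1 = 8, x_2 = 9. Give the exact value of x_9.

3

Iterate the recurrence:
x_3 = -33  x_4 = 6  x_5 = 93  x_6 = -111  x_7 = -168  x_8 = 501  x_9 = 3.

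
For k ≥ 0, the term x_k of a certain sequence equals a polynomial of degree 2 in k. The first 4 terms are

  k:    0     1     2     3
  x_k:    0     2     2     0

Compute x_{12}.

1st diffs: 2, 0, -2.
2nd diffs: -2, -2 (constant).
So x_k = -k^2 + 3k.
Evaluating at k = 12 gives x_{12} = -108.

-108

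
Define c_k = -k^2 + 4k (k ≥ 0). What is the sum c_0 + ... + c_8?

-60

Over k = 0..8: Σk = 36, Σk² = 204.
Total = (-1)·204 + (4)·36 = -60.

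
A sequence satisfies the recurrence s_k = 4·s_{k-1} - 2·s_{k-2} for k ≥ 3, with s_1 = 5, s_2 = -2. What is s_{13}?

Iterate the recurrence:
s_3 = -18  s_4 = -68  s_5 = -236  …  s_{10} = -109856  s_{11} = -375072  s_{12} = -1280576  s_{13} = -4372160.

-4372160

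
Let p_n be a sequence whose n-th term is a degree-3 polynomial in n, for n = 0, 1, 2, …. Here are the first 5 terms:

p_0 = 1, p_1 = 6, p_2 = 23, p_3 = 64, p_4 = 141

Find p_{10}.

1st diffs: 5, 17, 41, 77.
2nd diffs: 12, 24, 36.
3rd diffs: 12, 12 (constant).
Newton forward-difference form: p_n = 1 + 5·C(n,1) + 12·C(n,2) + 12·C(n,3).
At n = 10: n = 10, so p_{10} = 1 + 50 + 540 + 1440 = 2031.

2031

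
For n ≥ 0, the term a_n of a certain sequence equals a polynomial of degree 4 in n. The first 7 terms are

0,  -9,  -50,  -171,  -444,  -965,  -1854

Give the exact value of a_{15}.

1st diffs: -9, -41, -121, -273, -521, -889.
2nd diffs: -32, -80, -152, -248, -368.
3rd diffs: -48, -72, -96, -120.
4th diffs: -24, -24, -24 (constant).
Newton forward-difference form: a_n = (-9)·C(n,1) + (-32)·C(n,2) + (-48)·C(n,3) + (-24)·C(n,4).
At n = 15: n = 15, so a_{15} = -135 - 3360 - 21840 - 32760 = -58095.

-58095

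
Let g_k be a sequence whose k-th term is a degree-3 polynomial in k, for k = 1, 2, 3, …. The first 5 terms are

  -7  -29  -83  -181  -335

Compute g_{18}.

-12893

1st diffs: -22, -54, -98, -154.
2nd diffs: -32, -44, -56.
3rd diffs: -12, -12 (constant).
So g_k = -2k^3 - 4k^2 + 4k - 5.
Evaluating at k = 18 gives g_{18} = -12893.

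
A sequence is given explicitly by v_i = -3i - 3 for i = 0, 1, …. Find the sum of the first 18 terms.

Over i = 0..17: Σi = 153.
Total = (-3)·153 + (-3)·18 = -513.

-513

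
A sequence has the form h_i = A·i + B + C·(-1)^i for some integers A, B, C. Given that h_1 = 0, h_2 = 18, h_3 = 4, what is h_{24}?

62

Plug in i = 1, 2, 3: A + B - C = 0; 2A + B + C = 18; 3A + B - C = 4.
Subtracting the first from the second: A + 2C = 18.
Subtracting the second from the third: A - 2C = -14.
Solving: C = 8, A = 2, then B = 6.
Hence h_{24} = 2·24 + 6 + 8·1 = 62.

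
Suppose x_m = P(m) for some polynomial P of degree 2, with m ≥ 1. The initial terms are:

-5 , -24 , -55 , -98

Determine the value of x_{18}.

-1960

1st diffs: -19, -31, -43.
2nd diffs: -12, -12 (constant).
So x_m = -6m^2 - m + 2.
Evaluating at m = 18 gives x_{18} = -1960.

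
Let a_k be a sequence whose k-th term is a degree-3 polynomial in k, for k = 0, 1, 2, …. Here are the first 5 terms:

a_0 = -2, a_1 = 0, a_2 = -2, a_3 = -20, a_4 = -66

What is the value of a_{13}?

1st diffs: 2, -2, -18, -46.
2nd diffs: -4, -16, -28.
3rd diffs: -12, -12 (constant).
So a_k = -2k^3 + 4k^2 - 2.
Evaluating at k = 13 gives a_{13} = -3720.

-3720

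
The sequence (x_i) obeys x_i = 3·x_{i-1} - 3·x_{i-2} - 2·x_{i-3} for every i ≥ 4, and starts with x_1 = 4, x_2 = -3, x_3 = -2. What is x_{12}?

x_4 = -5;  x_5 = -3;  x_6 = 10;  x_7 = 49;  x_8 = 123;  x_9 = 202;  x_{10} = 139;  x_{11} = -435;  x_{12} = -2126.

-2126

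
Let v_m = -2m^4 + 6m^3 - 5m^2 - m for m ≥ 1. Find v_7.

-2996

v_7 = -2·7^4 + 6·7^3 - 5·7^2 - 1·7 = -2996.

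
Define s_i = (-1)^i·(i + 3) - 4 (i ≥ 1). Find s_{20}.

19

(-1)^20 = 1; i + 3 at i=20 is 23; so s_{20} = 19.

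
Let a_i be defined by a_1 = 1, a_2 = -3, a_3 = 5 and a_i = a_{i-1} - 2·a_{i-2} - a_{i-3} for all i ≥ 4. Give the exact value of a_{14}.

522

a_4 = 10; a_5 = 3; a_6 = -22; …; a_{11} = -72; a_{12} = -439; a_{13} = -428; a_{14} = 522.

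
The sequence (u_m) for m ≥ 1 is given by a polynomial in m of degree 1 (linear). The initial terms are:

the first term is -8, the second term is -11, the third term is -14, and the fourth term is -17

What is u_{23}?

1st diffs: -3, -3, -3 (constant).
So u_m = -3m - 5.
Evaluating at m = 23 gives u_{23} = -74.

-74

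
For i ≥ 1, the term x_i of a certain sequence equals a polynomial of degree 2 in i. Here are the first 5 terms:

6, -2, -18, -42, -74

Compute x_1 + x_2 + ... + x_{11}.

1st diffs: -8, -16, -24, -32.
2nd diffs: -8, -8, -8 (constant).
Newton forward-difference form: x_i = 6 + (-8)·C(i-1,1) + (-8)·C(i-1,2).
Continuing: …, -114, -162, -218, -282, …, x_{11} = -434.
Summing i = 1..11 (11 terms) gives -1694.

-1694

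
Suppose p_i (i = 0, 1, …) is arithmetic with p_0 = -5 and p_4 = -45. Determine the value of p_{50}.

-505

Common difference d = (-45 - (-5)) / (4 - 0) = -10.
p_i = -5 + (i - 0)·(-10).
p_{50} = -5 + 50·(-10) = -505.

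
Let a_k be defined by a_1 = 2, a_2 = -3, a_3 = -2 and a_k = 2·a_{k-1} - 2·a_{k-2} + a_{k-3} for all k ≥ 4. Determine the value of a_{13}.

2

Applying the relation repeatedly:
a_4 = 4  a_5 = 9  a_6 = 8  a_7 = 2  a_8 = -3  a_9 = -2  a_{10} = 4  a_{11} = 9  a_{12} = 8  a_{13} = 2.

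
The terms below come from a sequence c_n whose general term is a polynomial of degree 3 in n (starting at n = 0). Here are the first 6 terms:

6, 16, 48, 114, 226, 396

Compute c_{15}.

7926

1st diffs: 10, 32, 66, 112, 170.
2nd diffs: 22, 34, 46, 58.
3rd diffs: 12, 12, 12 (constant).
Newton forward-difference form: c_n = 6 + 10·C(n,1) + 22·C(n,2) + 12·C(n,3).
At n = 15: n = 15, so c_{15} = 6 + 150 + 2310 + 5460 = 7926.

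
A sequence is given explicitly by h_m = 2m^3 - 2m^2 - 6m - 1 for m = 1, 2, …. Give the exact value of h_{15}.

h_{15} = 2·15^3 - 2·15^2 - 6·15 - 1 = 6209.

6209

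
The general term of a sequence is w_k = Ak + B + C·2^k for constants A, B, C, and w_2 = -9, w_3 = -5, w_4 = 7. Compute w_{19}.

Write the equations: 2A + B + 4C = -9; 3A + B + 8C = -5; 4A + B + 16C = 7.
Subtracting the first from the second: A + 4C = 4.
Subtracting the second from the third: A + 8C = 12.
Solving: C = 2, A = -4, then B = -9.
So w_k = -4·k + (-9) + 2·2^k; at k=19 this is 1048491.

1048491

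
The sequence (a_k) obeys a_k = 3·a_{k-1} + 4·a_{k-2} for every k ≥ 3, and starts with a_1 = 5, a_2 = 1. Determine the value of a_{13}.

20132663

Step forward from the initial values:
a_3 = 23  a_4 = 73  a_5 = 311  …  a_{10} = 314569  a_{11} = 1258295  a_{12} = 5033161  a_{13} = 20132663.
(Characteristic roots are 4 and -1.)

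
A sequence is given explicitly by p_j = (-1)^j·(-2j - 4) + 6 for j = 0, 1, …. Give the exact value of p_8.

(-1)^8 = 1; -2j - 4 at j=8 is -20; so p_8 = -14.

-14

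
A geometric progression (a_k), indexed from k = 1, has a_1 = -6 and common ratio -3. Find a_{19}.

a_k = (-6)·(-3)^(k-1).
a_{19} = (-6)·(-3)^18 = -2324522934.

-2324522934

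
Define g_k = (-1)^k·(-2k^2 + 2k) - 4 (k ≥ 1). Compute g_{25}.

(-1)^25 = -1; -2k^2 + 2k at k=25 is -1200; so g_{25} = 1196.

1196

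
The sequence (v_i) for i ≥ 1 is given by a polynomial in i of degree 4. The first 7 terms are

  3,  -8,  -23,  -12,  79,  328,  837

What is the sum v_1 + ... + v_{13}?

50375

1st diffs: -11, -15, 11, 91, 249, 509.
2nd diffs: -4, 26, 80, 158, 260.
3rd diffs: 30, 54, 78, 102.
4th diffs: 24, 24, 24 (constant).
Newton forward-difference form: v_i = 3 + (-11)·C(i-1,1) + (-4)·C(i-1,2) + 30·C(i-1,3) + 24·C(i-1,4).
Continuing: …, 1732, 3163, 5304, 8353, …, v_{13} = 18087.
Summing i = 1..13 (13 terms) gives 50375.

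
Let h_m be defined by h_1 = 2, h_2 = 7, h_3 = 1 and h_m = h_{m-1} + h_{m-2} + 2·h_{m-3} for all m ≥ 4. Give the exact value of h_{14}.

Applying the relation repeatedly:
h_4 = 12; h_5 = 27; h_6 = 41; …; h_{11} = 1467; h_{12} = 2921; h_{13} = 5852; h_{14} = 11707.

11707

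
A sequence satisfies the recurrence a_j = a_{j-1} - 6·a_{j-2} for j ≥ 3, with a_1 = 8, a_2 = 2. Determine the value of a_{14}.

498422

a_3 = -46  a_4 = -58  a_5 = 218  …  a_{11} = 23258  a_{12} = -127594  a_{13} = -267142  a_{14} = 498422.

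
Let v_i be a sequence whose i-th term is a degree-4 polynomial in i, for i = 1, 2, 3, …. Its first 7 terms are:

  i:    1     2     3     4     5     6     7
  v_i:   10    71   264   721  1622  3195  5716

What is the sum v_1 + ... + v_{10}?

1st diffs: 61, 193, 457, 901, 1573, 2521.
2nd diffs: 132, 264, 444, 672, 948.
3rd diffs: 132, 180, 228, 276.
4th diffs: 48, 48, 48 (constant).
Newton forward-difference form: v_i = 10 + 61·C(i-1,1) + 132·C(i-1,2) + 132·C(i-1,3) + 48·C(i-1,4).
Continuing: 9509, 14946, 22447.
Summing i = 1..10 (10 terms) gives 58501.

58501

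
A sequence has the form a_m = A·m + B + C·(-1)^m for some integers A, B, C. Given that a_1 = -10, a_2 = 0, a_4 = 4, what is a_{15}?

18

At m = 1, 2, 4: A + B - C = -10; 2A + B + C = 0; 4A + B + C = 4.
Subtracting the first from the second: A + 2C = 10.
Subtracting the second from the third: 2A = 4.
Solving: C = 4, A = 2, then B = -8.
So a_m = 2·m + (-8) + 4·(-1)^m; at m=15 this is 18.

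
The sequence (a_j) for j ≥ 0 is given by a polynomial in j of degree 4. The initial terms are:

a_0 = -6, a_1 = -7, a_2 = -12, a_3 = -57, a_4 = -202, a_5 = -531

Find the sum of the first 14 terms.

1st diffs: -1, -5, -45, -145, -329.
2nd diffs: -4, -40, -100, -184.
3rd diffs: -36, -60, -84.
4th diffs: -24, -24 (constant).
Newton forward-difference form: a_j = -6 + (-1)·C(j,1) + (-4)·C(j,2) + (-36)·C(j,3) + (-24)·C(j,4).
Continuing: …, -1152, -2197, -3822, -6207, …, a_{13} = -27787.
Summing j = 0..13 (14 terms) gives -85715.

-85715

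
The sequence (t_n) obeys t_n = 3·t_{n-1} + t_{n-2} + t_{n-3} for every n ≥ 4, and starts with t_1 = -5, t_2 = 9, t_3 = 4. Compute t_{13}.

Compute successive terms:
t_4 = 16; t_5 = 61; t_6 = 203; t_7 = 686; t_8 = 2322; t_9 = 7855; t_{10} = 26573; t_{11} = 89896; t_{12} = 304116; t_{13} = 1028817.

1028817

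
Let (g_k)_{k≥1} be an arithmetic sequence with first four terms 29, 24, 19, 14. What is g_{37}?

Common difference d = -5.
g_k = 29 + (k - 1)·(-5).
g_{37} = 29 + 36·(-5) = -151.

-151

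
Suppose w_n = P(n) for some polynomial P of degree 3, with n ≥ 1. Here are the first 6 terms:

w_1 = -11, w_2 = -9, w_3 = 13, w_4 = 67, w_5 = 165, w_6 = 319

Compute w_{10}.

1735

1st diffs: 2, 22, 54, 98, 154.
2nd diffs: 20, 32, 44, 56.
3rd diffs: 12, 12, 12 (constant).
Newton forward-difference form: w_n = -11 + 2·C(n-1,1) + 20·C(n-1,2) + 12·C(n-1,3).
At n = 10: n-1 = 9, so w_{10} = -11 + 18 + 720 + 1008 = 1735.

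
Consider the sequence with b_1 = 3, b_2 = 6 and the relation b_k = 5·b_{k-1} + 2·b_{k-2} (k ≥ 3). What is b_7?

b_3 = 36, b_4 = 192, b_5 = 1032, b_6 = 5544, b_7 = 29784.

29784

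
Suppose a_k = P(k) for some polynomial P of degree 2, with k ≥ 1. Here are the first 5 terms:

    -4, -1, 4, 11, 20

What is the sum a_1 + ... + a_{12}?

590

1st diffs: 3, 5, 7, 9.
2nd diffs: 2, 2, 2 (constant).
So a_k = k^2 - 5.
Continuing: …, 31, 44, 59, 76, …, a_{12} = 139.
Summing k = 1..12 (12 terms) gives 590.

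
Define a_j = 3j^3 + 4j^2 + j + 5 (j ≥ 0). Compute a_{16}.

13333

a_{16} = 3·16^3 + 4·16^2 + 1·16 + 5 = 13333.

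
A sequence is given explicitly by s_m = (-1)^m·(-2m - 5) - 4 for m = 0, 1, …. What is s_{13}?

(-1)^13 = -1; -2m - 5 at m=13 is -31; so s_{13} = 27.

27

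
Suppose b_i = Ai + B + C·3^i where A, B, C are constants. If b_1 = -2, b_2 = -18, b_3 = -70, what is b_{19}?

-3486784358

Write the equations: A + B + 3C = -2; 2A + B + 9C = -18; 3A + B + 27C = -70.
Subtracting the first from the second: A + 6C = -16.
Subtracting the second from the third: A + 18C = -52.
Solving: C = -3, A = 2, then B = 5.
Therefore b_{19} = 38 + 5 + (-3)·1162261467 = -3486784358.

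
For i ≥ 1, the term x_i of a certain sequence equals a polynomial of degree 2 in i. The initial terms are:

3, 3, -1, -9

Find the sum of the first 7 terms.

1st diffs: 0, -4, -8.
2nd diffs: -4, -4 (constant).
Newton forward-difference form: x_i = 3 + (-4)·C(i-1,2).
Continuing: -21, -37, -57.
Summing i = 1..7 (7 terms) gives -119.

-119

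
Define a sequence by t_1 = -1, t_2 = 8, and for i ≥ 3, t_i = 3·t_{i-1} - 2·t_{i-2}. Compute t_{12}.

18422

Iterate the recurrence:
t_3 = 26  t_4 = 62  t_5 = 134  t_6 = 278  t_7 = 566  t_8 = 1142  t_9 = 2294  t_{10} = 4598  t_{11} = 9206  t_{12} = 18422.
(Characteristic roots are 2 and 1.)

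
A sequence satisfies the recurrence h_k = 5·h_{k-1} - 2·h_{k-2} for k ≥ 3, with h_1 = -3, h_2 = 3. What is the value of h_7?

Step forward from the initial values:
h_3 = 21  h_4 = 99  h_5 = 453  h_6 = 2067  h_7 = 9429.

9429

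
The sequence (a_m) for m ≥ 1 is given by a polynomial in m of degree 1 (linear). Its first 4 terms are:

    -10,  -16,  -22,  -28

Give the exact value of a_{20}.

-124

1st diffs: -6, -6, -6 (constant).
So a_m = -6m - 4.
Evaluating at m = 20 gives a_{20} = -124.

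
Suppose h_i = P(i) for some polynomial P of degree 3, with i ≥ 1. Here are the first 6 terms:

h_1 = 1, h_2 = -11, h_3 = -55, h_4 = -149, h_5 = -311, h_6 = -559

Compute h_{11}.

-3719

1st diffs: -12, -44, -94, -162, -248.
2nd diffs: -32, -50, -68, -86.
3rd diffs: -18, -18, -18 (constant).
Newton forward-difference form: h_i = 1 + (-12)·C(i-1,1) + (-32)·C(i-1,2) + (-18)·C(i-1,3).
At i = 11: i-1 = 10, so h_{11} = 1 - 120 - 1440 - 2160 = -3719.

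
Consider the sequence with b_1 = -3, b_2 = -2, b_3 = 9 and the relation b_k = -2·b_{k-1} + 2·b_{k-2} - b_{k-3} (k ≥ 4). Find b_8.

-1306

Applying the relation repeatedly:
b_4 = -19;  b_5 = 58;  b_6 = -163;  b_7 = 461;  b_8 = -1306.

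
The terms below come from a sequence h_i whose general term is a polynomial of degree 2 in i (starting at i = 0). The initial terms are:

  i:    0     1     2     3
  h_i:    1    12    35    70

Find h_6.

1st diffs: 11, 23, 35.
2nd diffs: 12, 12 (constant).
So h_i = 6i^2 + 5i + 1.
Evaluating at i = 6 gives h_6 = 247.

247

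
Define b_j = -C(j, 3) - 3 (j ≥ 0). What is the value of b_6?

-23

C(6, 3) = 20, so b_6 = -23.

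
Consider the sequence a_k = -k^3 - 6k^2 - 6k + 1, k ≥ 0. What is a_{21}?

-12032

a_{21} = -1·21^3 - 6·21^2 - 6·21 + 1 = -12032.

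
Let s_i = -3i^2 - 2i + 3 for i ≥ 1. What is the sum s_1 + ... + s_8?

-660

Over i = 1..8: Σi = 36, Σi² = 204.
Total = (-3)·204 + (-2)·36 + (3)·8 = -660.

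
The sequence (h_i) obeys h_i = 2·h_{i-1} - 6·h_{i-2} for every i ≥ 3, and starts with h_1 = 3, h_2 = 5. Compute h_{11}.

5248

Compute successive terms:
h_3 = -8;  h_4 = -46;  h_5 = -44;  h_6 = 188;  h_7 = 640;  h_8 = 152;  h_9 = -3536;  h_{10} = -7984;  h_{11} = 5248.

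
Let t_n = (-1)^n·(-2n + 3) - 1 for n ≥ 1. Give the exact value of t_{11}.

18

(-1)^11 = -1; -2n + 3 at n=11 is -19; so t_{11} = 18.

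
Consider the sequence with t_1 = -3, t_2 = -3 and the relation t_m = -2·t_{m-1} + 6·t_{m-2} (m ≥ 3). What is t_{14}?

7357632

Applying the relation repeatedly:
t_3 = -12; t_4 = 6; t_5 = -84; …; t_{11} = -152256; t_{12} = 553056; t_{13} = -2019648; t_{14} = 7357632.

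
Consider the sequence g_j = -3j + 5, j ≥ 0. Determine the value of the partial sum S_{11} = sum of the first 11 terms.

-110

Over j = 0..10: Σj = 55.
Total = (-3)·55 + (5)·11 = -110.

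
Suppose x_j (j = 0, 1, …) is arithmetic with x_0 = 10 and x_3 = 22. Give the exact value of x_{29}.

126

Common difference d = (22 - 10) / (3 - 0) = 4.
x_j = 10 + (j - 0)·4.
x_{29} = 10 + 29·4 = 126.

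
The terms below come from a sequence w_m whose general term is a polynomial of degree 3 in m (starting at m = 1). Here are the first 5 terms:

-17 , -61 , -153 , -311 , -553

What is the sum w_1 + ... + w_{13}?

-30251

1st diffs: -44, -92, -158, -242.
2nd diffs: -48, -66, -84.
3rd diffs: -18, -18 (constant).
Newton forward-difference form: w_m = -17 + (-44)·C(m-1,1) + (-48)·C(m-1,2) + (-18)·C(m-1,3).
Continuing: …, -897, -1361, -1963, -2721, …, w_{13} = -7673.
Summing m = 1..13 (13 terms) gives -30251.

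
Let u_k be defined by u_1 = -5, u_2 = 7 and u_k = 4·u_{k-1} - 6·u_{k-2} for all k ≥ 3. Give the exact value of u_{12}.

Iterate the recurrence:
u_3 = 58  u_4 = 190  u_5 = 412  u_6 = 508  u_7 = -440  u_8 = -4808  u_9 = -16592  u_{10} = -37520  u_{11} = -50528  u_{12} = 23008.

23008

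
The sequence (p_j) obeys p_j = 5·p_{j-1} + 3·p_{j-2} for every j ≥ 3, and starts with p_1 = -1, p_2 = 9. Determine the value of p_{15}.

35797363098

Iterate the recurrence:
p_3 = 42  p_4 = 237  p_5 = 1311  …  p_{12} = 210376362  p_{13} = 1165775631  p_{14} = 6460007241  p_{15} = 35797363098.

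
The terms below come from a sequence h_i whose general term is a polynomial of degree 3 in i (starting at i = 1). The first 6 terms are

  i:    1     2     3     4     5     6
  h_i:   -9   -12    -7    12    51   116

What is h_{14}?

1st diffs: -3, 5, 19, 39, 65.
2nd diffs: 8, 14, 20, 26.
3rd diffs: 6, 6, 6 (constant).
Newton forward-difference form: h_i = -9 + (-3)·C(i-1,1) + 8·C(i-1,2) + 6·C(i-1,3).
At i = 14: i-1 = 13, so h_{14} = -9 - 39 + 624 + 1716 = 2292.

2292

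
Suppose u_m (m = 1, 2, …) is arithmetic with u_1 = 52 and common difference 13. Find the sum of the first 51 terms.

19227

u_m = 52 + (m - 1)·13.
u_{51} = 702; S = 51·(52 + 702)/2 = 19227.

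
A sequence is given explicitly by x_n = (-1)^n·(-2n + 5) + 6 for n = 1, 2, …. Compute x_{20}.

(-1)^20 = 1; -2n + 5 at n=20 is -35; so x_{20} = -29.

-29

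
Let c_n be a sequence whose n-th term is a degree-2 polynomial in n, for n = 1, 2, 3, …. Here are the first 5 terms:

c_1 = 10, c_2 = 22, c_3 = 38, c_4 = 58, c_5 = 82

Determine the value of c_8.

1st diffs: 12, 16, 20, 24.
2nd diffs: 4, 4, 4 (constant).
Newton forward-difference form: c_n = 10 + 12·C(n-1,1) + 4·C(n-1,2).
At n = 8: n-1 = 7, so c_8 = 10 + 84 + 84 = 178.

178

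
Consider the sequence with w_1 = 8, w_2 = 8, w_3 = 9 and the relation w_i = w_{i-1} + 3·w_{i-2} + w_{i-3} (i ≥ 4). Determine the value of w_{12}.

39737

Iterate the recurrence:
w_4 = 41, w_5 = 76, w_6 = 208, w_7 = 477, w_8 = 1177, w_9 = 2816, w_{10} = 6824, w_{11} = 16449, w_{12} = 39737.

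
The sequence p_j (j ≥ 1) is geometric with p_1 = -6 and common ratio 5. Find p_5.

-3750

p_j = (-6)·5^(j-1).
p_5 = (-6)·5^4 = -3750.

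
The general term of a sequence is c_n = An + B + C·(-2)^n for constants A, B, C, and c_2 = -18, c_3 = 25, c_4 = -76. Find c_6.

Plug in n = 2, 3, 4: 2A + B + 4C = -18; 3A + B - 8C = 25; 4A + B + 16C = -76.
Subtracting the first from the second: A - 12C = 43.
Subtracting the second from the third: A + 24C = -101.
Solving: C = -4, A = -5, then B = 8.
Therefore c_6 = -30 + 8 + (-4)·64 = -278.

-278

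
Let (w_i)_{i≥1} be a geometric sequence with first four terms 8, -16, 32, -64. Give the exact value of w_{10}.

-4096

Common ratio r = -2.
w_i = 8·(-2)^(i-1).
w_{10} = 8·(-2)^9 = -4096.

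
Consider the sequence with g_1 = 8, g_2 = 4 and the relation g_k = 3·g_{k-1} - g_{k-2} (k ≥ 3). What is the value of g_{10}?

Step forward from the initial values:
g_3 = 4, g_4 = 8, g_5 = 20, g_6 = 52, g_7 = 136, g_8 = 356, g_9 = 932, g_{10} = 2440.

2440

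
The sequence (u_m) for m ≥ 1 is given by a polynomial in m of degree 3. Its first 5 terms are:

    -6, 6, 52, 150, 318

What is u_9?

1st diffs: 12, 46, 98, 168.
2nd diffs: 34, 52, 70.
3rd diffs: 18, 18 (constant).
So u_m = 3m^3 - m^2 - 6m - 2.
Evaluating at m = 9 gives u_9 = 2050.

2050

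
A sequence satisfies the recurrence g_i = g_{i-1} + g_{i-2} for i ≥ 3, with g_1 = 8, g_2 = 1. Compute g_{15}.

2241

Step forward from the initial values:
g_3 = 9;  g_4 = 10;  g_5 = 19;  …;  g_{12} = 529;  g_{13} = 856;  g_{14} = 1385;  g_{15} = 2241.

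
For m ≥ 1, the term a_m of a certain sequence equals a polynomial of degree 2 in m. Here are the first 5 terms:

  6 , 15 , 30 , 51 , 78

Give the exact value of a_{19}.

1st diffs: 9, 15, 21, 27.
2nd diffs: 6, 6, 6 (constant).
Newton forward-difference form: a_m = 6 + 9·C(m-1,1) + 6·C(m-1,2).
At m = 19: m-1 = 18, so a_{19} = 6 + 162 + 918 = 1086.

1086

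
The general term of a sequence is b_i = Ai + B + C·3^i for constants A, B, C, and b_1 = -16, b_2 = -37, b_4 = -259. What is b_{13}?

-4783012

Plug in i = 1, 2, 4: A + B + 3C = -16; 2A + B + 9C = -37; 4A + B + 81C = -259.
Subtracting the first from the second: A + 6C = -21.
Subtracting the second from the third: 2A + 72C = -222.
Solving: C = -3, A = -3, then B = -4.
So b_i = -3·i + (-4) + (-3)·3^i; at i=13 this is -4783012.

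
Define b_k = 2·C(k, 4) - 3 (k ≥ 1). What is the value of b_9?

249

C(9, 4) = 126, so b_9 = 249.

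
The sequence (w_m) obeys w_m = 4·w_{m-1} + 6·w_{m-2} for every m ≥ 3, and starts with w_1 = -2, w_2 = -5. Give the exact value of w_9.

-584096

Step forward from the initial values:
w_3 = -32, w_4 = -158, w_5 = -824, w_6 = -4244, w_7 = -21920, w_8 = -113144, w_9 = -584096.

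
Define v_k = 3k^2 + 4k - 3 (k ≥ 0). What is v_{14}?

v_{14} = 3·14^2 + 4·14 - 3 = 641.

641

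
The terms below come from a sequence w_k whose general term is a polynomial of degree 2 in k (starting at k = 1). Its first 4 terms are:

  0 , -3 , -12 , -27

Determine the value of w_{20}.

-1083

1st diffs: -3, -9, -15.
2nd diffs: -6, -6 (constant).
So w_k = -3k^2 + 6k - 3.
Evaluating at k = 20 gives w_{20} = -1083.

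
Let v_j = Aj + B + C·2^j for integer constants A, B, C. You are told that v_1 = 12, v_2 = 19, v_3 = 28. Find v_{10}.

1079

Write the equations: A + B + 2C = 12; 2A + B + 4C = 19; 3A + B + 8C = 28.
Subtracting the first from the second: A + 2C = 7.
Subtracting the second from the third: A + 4C = 9.
Solving: C = 1, A = 5, then B = 5.
Therefore v_{10} = 50 + 5 + 1·1024 = 1079.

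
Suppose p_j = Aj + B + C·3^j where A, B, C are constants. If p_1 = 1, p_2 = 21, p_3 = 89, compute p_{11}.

The three given values yield: A + B + 3C = 1; 2A + B + 9C = 21; 3A + B + 27C = 89.
Subtracting the first from the second: A + 6C = 20.
Subtracting the second from the third: A + 18C = 68.
Solving: C = 4, A = -4, then B = -7.
Hence p_{11} = -4·11 + (-7) + 4·177147 = 708537.

708537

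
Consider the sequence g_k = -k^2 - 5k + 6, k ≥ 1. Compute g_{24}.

g_{24} = -1·24^2 - 5·24 + 6 = -690.

-690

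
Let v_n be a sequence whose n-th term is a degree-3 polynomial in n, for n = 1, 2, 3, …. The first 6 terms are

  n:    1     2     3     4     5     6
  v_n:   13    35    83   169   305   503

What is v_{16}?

1st diffs: 22, 48, 86, 136, 198.
2nd diffs: 26, 38, 50, 62.
3rd diffs: 12, 12, 12 (constant).
Newton forward-difference form: v_n = 13 + 22·C(n-1,1) + 26·C(n-1,2) + 12·C(n-1,3).
At n = 16: n-1 = 15, so v_{16} = 13 + 330 + 2730 + 5460 = 8533.

8533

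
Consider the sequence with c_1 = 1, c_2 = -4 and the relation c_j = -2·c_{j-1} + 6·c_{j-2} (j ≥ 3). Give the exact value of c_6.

-688

Applying the relation repeatedly:
c_3 = 14  c_4 = -52  c_5 = 188  c_6 = -688.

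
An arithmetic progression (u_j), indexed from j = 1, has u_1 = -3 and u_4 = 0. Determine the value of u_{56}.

Common difference d = (0 - (-3)) / (4 - 1) = 1.
u_j = -3 + (j - 1)·1.
u_{56} = -3 + 55·1 = 52.

52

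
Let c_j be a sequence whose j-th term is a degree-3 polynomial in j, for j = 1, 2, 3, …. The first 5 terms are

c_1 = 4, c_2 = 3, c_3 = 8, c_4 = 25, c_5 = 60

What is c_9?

1st diffs: -1, 5, 17, 35.
2nd diffs: 6, 12, 18.
3rd diffs: 6, 6 (constant).
Newton forward-difference form: c_j = 4 + (-1)·C(j-1,1) + 6·C(j-1,2) + 6·C(j-1,3).
At j = 9: j-1 = 8, so c_9 = 4 - 8 + 168 + 336 = 500.

500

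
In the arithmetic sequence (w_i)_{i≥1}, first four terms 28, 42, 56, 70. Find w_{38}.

546

Common difference d = 14.
w_i = 28 + (i - 1)·14.
w_{38} = 28 + 37·14 = 546.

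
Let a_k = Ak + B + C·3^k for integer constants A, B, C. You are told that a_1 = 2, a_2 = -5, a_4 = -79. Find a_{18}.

-387420501

At k = 1, 2, 4: A + B + 3C = 2; 2A + B + 9C = -5; 4A + B + 81C = -79.
Subtracting the first from the second: A + 6C = -7.
Subtracting the second from the third: 2A + 72C = -74.
Solving: C = -1, A = -1, then B = 6.
Therefore a_{18} = -18 + 6 + (-1)·387420489 = -387420501.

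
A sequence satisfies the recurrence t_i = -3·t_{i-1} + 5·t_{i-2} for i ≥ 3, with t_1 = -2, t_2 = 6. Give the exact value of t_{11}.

Applying the relation repeatedly:
t_3 = -28;  t_4 = 114;  t_5 = -482;  t_6 = 2016;  t_7 = -8458;  t_8 = 35454;  t_9 = -148652;  t_{10} = 623226;  t_{11} = -2612938.

-2612938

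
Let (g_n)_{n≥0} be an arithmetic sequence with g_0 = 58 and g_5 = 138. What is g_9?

202

Common difference d = (138 - 58) / (5 - 0) = 16.
g_n = 58 + (n - 0)·16.
g_9 = 58 + 9·16 = 202.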